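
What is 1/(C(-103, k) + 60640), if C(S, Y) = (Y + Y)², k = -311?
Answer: 1/447524 ≈ 2.2345e-6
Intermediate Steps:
C(S, Y) = 4*Y² (C(S, Y) = (2*Y)² = 4*Y²)
1/(C(-103, k) + 60640) = 1/(4*(-311)² + 60640) = 1/(4*96721 + 60640) = 1/(386884 + 60640) = 1/447524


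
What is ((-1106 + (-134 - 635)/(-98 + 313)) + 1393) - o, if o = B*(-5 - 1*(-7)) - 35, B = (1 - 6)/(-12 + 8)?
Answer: 135847/430 ≈ 315.92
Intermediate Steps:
B = 5/4 (B = -5/(-4) = -5*(-1/4) = 5/4 ≈ 1.2500)
o = -65/2 (o = 5*(-5 - 1*(-7))/4 - 35 = 5*(-5 + 7)/4 - 35 = (5/4)*2 - 35 = 5/2 - 35 = -65/2 ≈ -32.500)
((-1106 + (-134 - 635)/(-98 + 313)) + 1393) - o = ((-1106 + (-134 - 635)/(-98 + 313)) + 1393) - 1*(-65/2) = ((-1106 - 769/215) + 1393) + 65/2 = (-238559/215 + 1393) + 65/2 = 60936/215 + 65/2 = 135847/430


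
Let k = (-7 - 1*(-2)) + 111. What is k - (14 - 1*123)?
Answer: 215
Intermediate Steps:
k = 106 (k = (-7 + 2) + 111 = -5 + 111 = 106)
k - (14 - 1*123) = 106 - (14 - 1*123) = 106 - (14 - 123) = 106 - 1*(-109) = 106 + 109 = 215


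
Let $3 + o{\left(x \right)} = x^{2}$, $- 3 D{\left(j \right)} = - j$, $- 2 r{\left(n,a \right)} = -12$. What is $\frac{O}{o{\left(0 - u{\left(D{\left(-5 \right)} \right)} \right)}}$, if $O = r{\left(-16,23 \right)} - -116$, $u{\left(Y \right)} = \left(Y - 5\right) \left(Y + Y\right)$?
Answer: $\frac{9882}{39757} \approx 0.24856$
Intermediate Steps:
$r{\left(n,a \right)} = 6$ ($r{\left(n,a \right)} = \left(- \frac{1}{2}\right) \left(-12\right) = 6$)
$D{\left(j \right)} = \frac{j}{3}$ ($D{\left(j \right)} = - \frac{\left(-1\right) j}{3} = \frac{j}{3}$)
$u{\left(Y \right)} = 2 Y \left(-5 + Y\right)$ ($u{\left(Y \right)} = \left(-5 + Y\right) 2 Y = 2 Y \left(-5 + Y\right)$)
$O = 122$ ($O = 6 - -116 = 6 + 116 = 122$)
$o{\left(x \right)} = -3 + x^{2}$
$\frac{O}{o{\left(0 - u{\left(D{\left(-5 \right)} \right)} \right)}} = \frac{122}{-3 + \left(0 - 2 \cdot \frac{1}{3} \left(-5\right) \left(-5 + \frac{1}{3} \left(-5\right)\right)\right)^{2}} = \frac{122}{-3 + \left(0 - 2 \left(- \frac{5}{3}\right) \left(-5 - \frac{5}{3}\right)\right)^{2}} = \frac{122}{-3 + \left(0 - 2 \left(- \frac{5}{3}\right) \left(- \frac{20}{3}\right)\right)^{2}} = \frac{122}{-3 + \left(0 - \frac{200}{9}\right)^{2}} = \frac{122}{-3 + \left(- \frac{200}{9}\right)^{2}} = \frac{122}{-3 + \frac{40000}{81}} = \frac{122}{\frac{39757}{81}} = 122 \cdot \frac{81}{39757} = \frac{9882}{39757}$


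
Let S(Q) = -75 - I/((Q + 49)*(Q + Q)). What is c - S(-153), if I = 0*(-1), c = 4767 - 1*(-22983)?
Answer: 27825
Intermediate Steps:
c = 27750 (c = 4767 + 22983 = 27750)
I = 0
S(Q) = -75 (S(Q) = -75 - 0/((Q + 49)*(Q + Q)) = -75 - 0/((49 + Q)*(2*Q)) = -75 - 0/(2*Q*(49 + Q)) = -75 - 0*1/(2*Q*(49 + Q)) = -75 - 1*0 = -75 + 0 = -75)
c - S(-153) = 27750 - 1*(-75) = 27750 + 75 = 27825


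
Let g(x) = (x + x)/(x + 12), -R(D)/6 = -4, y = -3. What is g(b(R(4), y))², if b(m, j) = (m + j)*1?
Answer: 196/121 ≈ 1.6198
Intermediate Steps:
R(D) = 24 (R(D) = -6*(-4) = 24)
b(m, j) = j + m (b(m, j) = (j + m)*1 = j + m)
g(x) = 2*x/(12 + x) (g(x) = (2*x)/(12 + x) = 2*x/(12 + x))
g(b(R(4), y))² = (2*(-3 + 24)/(12 + (-3 + 24)))² = (2*21/(12 + 21))² = (2*21/33)² = (2*21*(1/33))² = (14/11)² = 196/121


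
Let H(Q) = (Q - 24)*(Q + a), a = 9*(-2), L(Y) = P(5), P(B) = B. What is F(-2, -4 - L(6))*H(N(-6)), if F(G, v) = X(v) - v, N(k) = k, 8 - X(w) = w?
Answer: 18720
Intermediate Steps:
L(Y) = 5
X(w) = 8 - w
a = -18
F(G, v) = 8 - 2*v (F(G, v) = (8 - v) - v = 8 - 2*v)
H(Q) = (-24 + Q)*(-18 + Q) (H(Q) = (Q - 24)*(Q - 18) = (-24 + Q)*(-18 + Q))
F(-2, -4 - L(6))*H(N(-6)) = (8 - 2*(-4 - 1*5))*(432 + (-6)**2 - 42*(-6)) = (8 - 2*(-4 - 5))*(432 + 36 + 252) = (8 - 2*(-9))*720 = (8 + 18)*720 = 26*720 = 18720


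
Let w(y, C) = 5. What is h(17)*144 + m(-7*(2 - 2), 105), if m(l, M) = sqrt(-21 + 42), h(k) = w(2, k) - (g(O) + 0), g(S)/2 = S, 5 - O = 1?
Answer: -432 + sqrt(21) ≈ -427.42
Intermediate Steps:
O = 4 (O = 5 - 1*1 = 5 - 1 = 4)
g(S) = 2*S
h(k) = -3 (h(k) = 5 - (2*4 + 0) = 5 - (8 + 0) = 5 - 1*8 = 5 - 8 = -3)
m(l, M) = sqrt(21)
h(17)*144 + m(-7*(2 - 2), 105) = -3*144 + sqrt(21) = -432 + sqrt(21)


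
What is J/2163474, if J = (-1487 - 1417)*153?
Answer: -24684/120193 ≈ -0.20537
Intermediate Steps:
J = -444312 (J = -2904*153 = -444312)
J/2163474 = -444312/2163474 = -444312*1/2163474 = -24684/120193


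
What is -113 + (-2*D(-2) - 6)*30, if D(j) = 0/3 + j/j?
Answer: -353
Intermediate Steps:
D(j) = 1 (D(j) = 0*(1/3) + 1 = 0 + 1 = 1)
-113 + (-2*D(-2) - 6)*30 = -113 + (-2*1 - 6)*30 = -113 + (-2 - 6)*30 = -113 - 8*30 = -113 - 240 = -353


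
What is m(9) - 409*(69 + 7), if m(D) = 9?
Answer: -31075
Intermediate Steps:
m(9) - 409*(69 + 7) = 9 - 409*(69 + 7) = 9 - 409*76 = 9 - 31084 = -31075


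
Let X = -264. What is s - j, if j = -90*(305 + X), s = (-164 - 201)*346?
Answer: -122600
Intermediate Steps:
s = -126290 (s = -365*346 = -126290)
j = -3690 (j = -90*(305 - 264) = -90*41 = -3690)
s - j = -126290 - 1*(-3690) = -126290 + 3690 = -122600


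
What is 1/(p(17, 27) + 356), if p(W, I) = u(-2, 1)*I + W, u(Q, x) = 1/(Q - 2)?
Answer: 4/1465 ≈ 0.0027304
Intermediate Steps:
u(Q, x) = 1/(-2 + Q)
p(W, I) = W - I/4 (p(W, I) = I/(-2 - 2) + W = I/(-4) + W = -I/4 + W = W - I/4)
1/(p(17, 27) + 356) = 1/((17 - ¼*27) + 356) = 1/((17 - 27/4) + 356) = 1/(41/4 + 356) = 1/(1465/4) = 4/1465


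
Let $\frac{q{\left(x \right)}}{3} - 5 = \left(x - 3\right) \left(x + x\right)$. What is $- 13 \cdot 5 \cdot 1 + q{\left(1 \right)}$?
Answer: $-62$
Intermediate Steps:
$q{\left(x \right)} = 15 + 6 x \left(-3 + x\right)$ ($q{\left(x \right)} = 15 + 3 \left(x - 3\right) \left(x + x\right) = 15 + 3 \left(-3 + x\right) 2 x = 15 + 3 \cdot 2 x \left(-3 + x\right) = 15 + 6 x \left(-3 + x\right)$)
$- 13 \cdot 5 \cdot 1 + q{\left(1 \right)} = - 13 \cdot 5 \cdot 1 + \left(15 - 18 + 6 \cdot 1^{2}\right) = \left(-13\right) 5 + \left(15 - 18 + 6 \cdot 1\right) = -65 + \left(15 - 18 + 6\right) = -65 + 3 = -62$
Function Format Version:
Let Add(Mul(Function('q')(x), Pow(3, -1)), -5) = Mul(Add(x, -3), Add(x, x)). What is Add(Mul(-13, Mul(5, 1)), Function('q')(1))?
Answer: -62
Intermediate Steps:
Function('q')(x) = Add(15, Mul(6, x, Add(-3, x))) (Function('q')(x) = Add(15, Mul(3, Mul(Add(x, -3), Add(x, x)))) = Add(15, Mul(3, Mul(Add(-3, x), Mul(2, x)))) = Add(15, Mul(3, Mul(2, x, Add(-3, x)))) = Add(15, Mul(6, x, Add(-3, x))))
Add(Mul(-13, Mul(5, 1)), Function('q')(1)) = Add(Mul(-13, Mul(5, 1)), Add(15, Mul(-18, 1), Mul(6, Pow(1, 2)))) = Add(Mul(-13, 5), Add(15, -18, Mul(6, 1))) = Add(-65, Add(15, -18, 6)) = Add(-65, 3) = -62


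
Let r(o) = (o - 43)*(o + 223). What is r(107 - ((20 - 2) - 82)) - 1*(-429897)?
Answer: 480329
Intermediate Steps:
r(o) = (-43 + o)*(223 + o)
r(107 - ((20 - 2) - 82)) - 1*(-429897) = (-9589 + (107 - ((20 - 2) - 82))² + 180*(107 - ((20 - 2) - 82))) - 1*(-429897) = (-9589 + (107 - (18 - 82))² + 180*(107 - (18 - 82))) + 429897 = (-9589 + (107 - 1*(-64))² + 180*(107 - 1*(-64))) + 429897 = (-9589 + (107 + 64)² + 180*(107 + 64)) + 429897 = (-9589 + 171² + 180*171) + 429897 = (-9589 + 29241 + 30780) + 429897 = 50432 + 429897 = 480329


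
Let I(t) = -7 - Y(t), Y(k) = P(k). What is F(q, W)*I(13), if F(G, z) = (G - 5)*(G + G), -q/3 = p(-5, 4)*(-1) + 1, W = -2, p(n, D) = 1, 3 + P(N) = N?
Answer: 0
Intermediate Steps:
P(N) = -3 + N
q = 0 (q = -3*(1*(-1) + 1) = -3*(-1 + 1) = -3*0 = 0)
Y(k) = -3 + k
F(G, z) = 2*G*(-5 + G) (F(G, z) = (-5 + G)*(2*G) = 2*G*(-5 + G))
I(t) = -4 - t (I(t) = -7 - (-3 + t) = -7 + (3 - t) = -4 - t)
F(q, W)*I(13) = (2*0*(-5 + 0))*(-4 - 1*13) = (2*0*(-5))*(-4 - 13) = 0*(-17) = 0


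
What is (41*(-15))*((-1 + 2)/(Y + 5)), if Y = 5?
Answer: -123/2 ≈ -61.500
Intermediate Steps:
(41*(-15))*((-1 + 2)/(Y + 5)) = (41*(-15))*((-1 + 2)/(5 + 5)) = -615/10 = -615*1/10 = -123/2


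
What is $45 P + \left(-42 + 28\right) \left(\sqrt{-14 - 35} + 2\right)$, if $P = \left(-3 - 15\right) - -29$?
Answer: $467 - 98 i \approx 467.0 - 98.0 i$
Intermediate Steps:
$P = 11$ ($P = \left(-3 - 15\right) + 29 = -18 + 29 = 11$)
$45 P + \left(-42 + 28\right) \left(\sqrt{-14 - 35} + 2\right) = 45 \cdot 11 + \left(-42 + 28\right) \left(\sqrt{-14 - 35} + 2\right) = 495 - 14 \left(\sqrt{-49} + 2\right) = 495 - 14 \left(7 i + 2\right) = 495 - 14 \left(2 + 7 i\right) = 495 - \left(28 + 98 i\right) = 467 - 98 i$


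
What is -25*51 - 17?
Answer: -1292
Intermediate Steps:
-25*51 - 17 = -1275 - 17 = -1292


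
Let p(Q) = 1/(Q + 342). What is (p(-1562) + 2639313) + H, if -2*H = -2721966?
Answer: 4880361119/1220 ≈ 4.0003e+6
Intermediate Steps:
H = 1360983 (H = -½*(-2721966) = 1360983)
p(Q) = 1/(342 + Q)
(p(-1562) + 2639313) + H = (1/(342 - 1562) + 2639313) + 1360983 = (1/(-1220) + 2639313) + 1360983 = (-1/1220 + 2639313) + 1360983 = 3219961859/1220 + 1360983 = 4880361119/1220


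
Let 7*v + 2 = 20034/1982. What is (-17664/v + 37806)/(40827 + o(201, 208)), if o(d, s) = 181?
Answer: 90618021/164749640 ≈ 0.55003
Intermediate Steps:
v = 8035/6937 (v = -2/7 + (20034/1982)/7 = -2/7 + (20034*(1/1982))/7 = -2/7 + (⅐)*(10017/991) = -2/7 + 1431/991 = 8035/6937 ≈ 1.1583)
(-17664/v + 37806)/(40827 + o(201, 208)) = (-17664/8035/6937 + 37806)/(40827 + 181) = (-17664*6937/8035 + 37806)/41008 = (-122535168/8035 + 37806)*(1/41008) = (181236042/8035)*(1/41008) = 90618021/164749640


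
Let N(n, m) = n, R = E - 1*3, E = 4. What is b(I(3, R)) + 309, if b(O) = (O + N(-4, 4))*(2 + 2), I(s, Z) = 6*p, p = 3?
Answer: 365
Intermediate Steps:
R = 1 (R = 4 - 1*3 = 4 - 3 = 1)
I(s, Z) = 18 (I(s, Z) = 6*3 = 18)
b(O) = -16 + 4*O (b(O) = (O - 4)*(2 + 2) = (-4 + O)*4 = -16 + 4*O)
b(I(3, R)) + 309 = (-16 + 4*18) + 309 = (-16 + 72) + 309 = 56 + 309 = 365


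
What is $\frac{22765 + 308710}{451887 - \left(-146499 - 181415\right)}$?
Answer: $\frac{331475}{779801} \approx 0.42508$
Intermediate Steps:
$\frac{22765 + 308710}{451887 - \left(-146499 - 181415\right)} = \frac{331475}{451887 + \left(146499 - -181415\right)} = \frac{331475}{451887 + \left(146499 + 181415\right)} = \frac{331475}{451887 + 327914} = \frac{331475}{779801}$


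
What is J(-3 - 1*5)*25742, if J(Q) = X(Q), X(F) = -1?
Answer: -25742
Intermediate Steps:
J(Q) = -1
J(-3 - 1*5)*25742 = -1*25742 = -25742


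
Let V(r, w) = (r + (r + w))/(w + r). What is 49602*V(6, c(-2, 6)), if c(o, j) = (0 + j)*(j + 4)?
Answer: 595224/11 ≈ 54111.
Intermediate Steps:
c(o, j) = j*(4 + j)
V(r, w) = (w + 2*r)/(r + w)
49602*V(6, c(-2, 6)) = 49602*((6*(4 + 6) + 2*6)/(6 + 6*(4 + 6))) = 49602*((6*10 + 12)/(6 + 6*10)) = 49602*((60 + 12)/(6 + 60)) = 49602*(72/66) = 49602*((1/66)*72) = 49602*(12/11) = 595224/11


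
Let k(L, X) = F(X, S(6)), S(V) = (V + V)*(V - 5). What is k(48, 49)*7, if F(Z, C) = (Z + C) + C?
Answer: 511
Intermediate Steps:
S(V) = 2*V*(-5 + V) (S(V) = (2*V)*(-5 + V) = 2*V*(-5 + V))
F(Z, C) = Z + 2*C (F(Z, C) = (C + Z) + C = Z + 2*C)
k(L, X) = 24 + X (k(L, X) = X + 2*(2*6*(-5 + 6)) = X + 2*(2*6*1) = X + 2*12 = X + 24 = 24 + X)
k(48, 49)*7 = (24 + 49)*7 = 73*7 = 511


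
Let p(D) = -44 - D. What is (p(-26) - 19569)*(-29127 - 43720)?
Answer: 1426854189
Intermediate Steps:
(p(-26) - 19569)*(-29127 - 43720) = ((-44 - 1*(-26)) - 19569)*(-29127 - 43720) = ((-44 + 26) - 19569)*(-72847) = (-18 - 19569)*(-72847) = -19587*(-72847) = 1426854189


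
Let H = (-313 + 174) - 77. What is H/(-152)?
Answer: 27/19 ≈ 1.4211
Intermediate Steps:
H = -216 (H = -139 - 77 = -216)
H/(-152) = -216/(-152) = -216*(-1/152) = 27/19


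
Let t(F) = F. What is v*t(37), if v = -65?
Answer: -2405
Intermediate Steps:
v*t(37) = -65*37 = -2405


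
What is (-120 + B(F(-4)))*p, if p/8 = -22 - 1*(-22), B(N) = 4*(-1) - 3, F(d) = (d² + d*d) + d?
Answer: 0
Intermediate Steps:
F(d) = d + 2*d² (F(d) = (d² + d²) + d = 2*d² + d = d + 2*d²)
B(N) = -7 (B(N) = -4 - 3 = -7)
p = 0 (p = 8*(-22 - 1*(-22)) = 8*(-22 + 22) = 8*0 = 0)
(-120 + B(F(-4)))*p = (-120 - 7)*0 = -127*0 = 0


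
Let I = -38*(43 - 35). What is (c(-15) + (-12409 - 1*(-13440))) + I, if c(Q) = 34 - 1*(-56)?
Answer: 817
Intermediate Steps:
I = -304 (I = -38*8 = -304)
c(Q) = 90 (c(Q) = 34 + 56 = 90)
(c(-15) + (-12409 - 1*(-13440))) + I = (90 + (-12409 - 1*(-13440))) - 304 = (90 + (-12409 + 13440)) - 304 = (90 + 1031) - 304 = 1121 - 304 = 817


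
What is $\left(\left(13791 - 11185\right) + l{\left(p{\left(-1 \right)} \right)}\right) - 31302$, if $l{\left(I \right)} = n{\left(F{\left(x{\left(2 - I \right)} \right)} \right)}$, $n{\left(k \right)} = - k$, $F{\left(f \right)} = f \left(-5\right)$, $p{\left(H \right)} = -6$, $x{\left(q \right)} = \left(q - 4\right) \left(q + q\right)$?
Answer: $-28376$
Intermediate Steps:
$x{\left(q \right)} = 2 q \left(-4 + q\right)$ ($x{\left(q \right)} = \left(-4 + q\right) 2 q = 2 q \left(-4 + q\right)$)
$F{\left(f \right)} = - 5 f$
$l{\left(I \right)} = 10 \left(-2 - I\right) \left(2 - I\right)$ ($l{\left(I \right)} = - \left(-5\right) 2 \left(2 - I\right) \left(-4 - \left(-2 + I\right)\right) = - \left(-5\right) 2 \left(2 - I\right) \left(-2 - I\right) = - \left(-5\right) 2 \left(-2 - I\right) \left(2 - I\right) = - \left(-10\right) \left(-2 - I\right) \left(2 - I\right) = 10 \left(-2 - I\right) \left(2 - I\right)$)
$\left(\left(13791 - 11185\right) + l{\left(p{\left(-1 \right)} \right)}\right) - 31302 = \left(\left(13791 - 11185\right) - \left(40 - 10 \left(-6\right)^{2}\right)\right) - 31302 = \left(2606 + \left(-40 + 10 \cdot 36\right)\right) - 31302 = \left(2606 + \left(-40 + 360\right)\right) - 31302 = \left(2606 + 320\right) - 31302 = 2926 - 31302 = -28376$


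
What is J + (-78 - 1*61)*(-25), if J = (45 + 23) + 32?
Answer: 3575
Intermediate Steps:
J = 100 (J = 68 + 32 = 100)
J + (-78 - 1*61)*(-25) = 100 + (-78 - 1*61)*(-25) = 100 + (-78 - 61)*(-25) = 100 - 139*(-25) = 100 + 3475 = 3575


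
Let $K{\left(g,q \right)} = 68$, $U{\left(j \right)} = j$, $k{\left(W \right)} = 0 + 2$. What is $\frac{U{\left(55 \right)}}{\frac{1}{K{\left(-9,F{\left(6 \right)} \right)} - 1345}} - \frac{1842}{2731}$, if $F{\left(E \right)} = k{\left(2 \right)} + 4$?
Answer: $- \frac{191813627}{2731} \approx -70236.0$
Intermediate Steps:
$k{\left(W \right)} = 2$
$F{\left(E \right)} = 6$ ($F{\left(E \right)} = 2 + 4 = 6$)
$\frac{U{\left(55 \right)}}{\frac{1}{K{\left(-9,F{\left(6 \right)} \right)} - 1345}} - \frac{1842}{2731} = \frac{55}{\frac{1}{68 - 1345}} - \frac{1842}{2731} = \frac{55}{\frac{1}{-1277}} - \frac{1842}{2731} = \frac{55}{- \frac{1}{1277}} - \frac{1842}{2731} = 55 \left(-1277\right) - \frac{1842}{2731} = -70235 - \frac{1842}{2731} = - \frac{191813627}{2731}$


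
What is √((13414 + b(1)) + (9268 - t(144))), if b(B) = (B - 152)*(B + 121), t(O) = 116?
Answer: 4*√259 ≈ 64.374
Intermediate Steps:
b(B) = (-152 + B)*(121 + B)
√((13414 + b(1)) + (9268 - t(144))) = √((13414 + (-18392 + 1² - 31*1)) + (9268 - 1*116)) = √((13414 + (-18392 + 1 - 31)) + (9268 - 116)) = √((13414 - 18422) + 9152) = √(-5008 + 9152) = √4144 = 4*√259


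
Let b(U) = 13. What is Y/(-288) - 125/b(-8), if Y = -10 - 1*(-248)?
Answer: -19547/1872 ≈ -10.442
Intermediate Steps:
Y = 238 (Y = -10 + 248 = 238)
Y/(-288) - 125/b(-8) = 238/(-288) - 125/13 = 238*(-1/288) - 125*1/13 = -119/144 - 125/13 = -19547/1872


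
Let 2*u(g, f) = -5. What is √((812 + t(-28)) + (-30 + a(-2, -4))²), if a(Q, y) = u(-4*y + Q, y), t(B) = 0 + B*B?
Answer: 103/2 ≈ 51.500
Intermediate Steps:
u(g, f) = -5/2 (u(g, f) = (½)*(-5) = -5/2)
t(B) = B² (t(B) = 0 + B² = B²)
a(Q, y) = -5/2
√((812 + t(-28)) + (-30 + a(-2, -4))²) = √((812 + (-28)²) + (-30 - 5/2)²) = √((812 + 784) + (-65/2)²) = √(1596 + 4225/4) = √(10609/4) = 103/2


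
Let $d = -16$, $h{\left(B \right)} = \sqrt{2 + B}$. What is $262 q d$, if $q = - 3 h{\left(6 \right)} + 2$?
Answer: $-8384 + 25152 \sqrt{2} \approx 27186.0$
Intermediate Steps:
$q = 2 - 6 \sqrt{2}$ ($q = - 3 \sqrt{2 + 6} + 2 = - 3 \sqrt{8} + 2 = - 3 \cdot 2 \sqrt{2} + 2 = - 6 \sqrt{2} + 2 = 2 - 6 \sqrt{2} \approx -6.4853$)
$262 q d = 262 \left(2 - 6 \sqrt{2}\right) \left(-16\right) = 262 \left(-32 + 96 \sqrt{2}\right) = -8384 + 25152 \sqrt{2}$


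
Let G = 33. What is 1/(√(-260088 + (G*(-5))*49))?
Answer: -I*√29797/89391 ≈ -0.001931*I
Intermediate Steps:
1/(√(-260088 + (G*(-5))*49)) = 1/(√(-260088 + (33*(-5))*49)) = 1/(√(-260088 - 165*49)) = 1/(√(-260088 - 8085)) = 1/(√(-268173)) = 1/(3*I*√29797) = -I*√29797/89391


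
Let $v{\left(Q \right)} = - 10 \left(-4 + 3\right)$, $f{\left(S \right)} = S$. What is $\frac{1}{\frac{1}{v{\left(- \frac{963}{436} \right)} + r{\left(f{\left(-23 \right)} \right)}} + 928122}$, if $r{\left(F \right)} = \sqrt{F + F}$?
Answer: $\frac{135505822}{125765943807505} + \frac{i \sqrt{46}}{125765943807505} \approx 1.0774 \cdot 10^{-6} + 5.3928 \cdot 10^{-14} i$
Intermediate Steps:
$r{\left(F \right)} = \sqrt{2} \sqrt{F}$ ($r{\left(F \right)} = \sqrt{2 F} = \sqrt{2} \sqrt{F}$)
$v{\left(Q \right)} = 10$ ($v{\left(Q \right)} = \left(-10\right) \left(-1\right) = 10$)
$\frac{1}{\frac{1}{v{\left(- \frac{963}{436} \right)} + r{\left(f{\left(-23 \right)} \right)}} + 928122} = \frac{1}{\frac{1}{10 + \sqrt{2} \sqrt{-23}} + 928122} = \frac{1}{\frac{1}{10 + \sqrt{2} i \sqrt{23}} + 928122} = \frac{1}{\frac{1}{10 + i \sqrt{46}} + 928122} = \frac{1}{928122 + \frac{1}{10 + i \sqrt{46}}}$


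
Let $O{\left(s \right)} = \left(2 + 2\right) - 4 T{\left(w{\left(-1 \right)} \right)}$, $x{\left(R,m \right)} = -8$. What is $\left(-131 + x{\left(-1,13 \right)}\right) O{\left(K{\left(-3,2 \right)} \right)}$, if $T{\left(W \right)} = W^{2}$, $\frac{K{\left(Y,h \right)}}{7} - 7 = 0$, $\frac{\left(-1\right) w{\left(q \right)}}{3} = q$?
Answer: $4448$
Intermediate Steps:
$w{\left(q \right)} = - 3 q$
$K{\left(Y,h \right)} = 49$ ($K{\left(Y,h \right)} = 49 + 7 \cdot 0 = 49 + 0 = 49$)
$O{\left(s \right)} = -32$ ($O{\left(s \right)} = \left(2 + 2\right) - 4 \left(\left(-3\right) \left(-1\right)\right)^{2} = 4 - 4 \cdot 3^{2} = 4 - 36 = -32$)
$\left(-131 + x{\left(-1,13 \right)}\right) O{\left(K{\left(-3,2 \right)} \right)} = \left(-131 - 8\right) \left(-32\right) = \left(-139\right) \left(-32\right) = 4448$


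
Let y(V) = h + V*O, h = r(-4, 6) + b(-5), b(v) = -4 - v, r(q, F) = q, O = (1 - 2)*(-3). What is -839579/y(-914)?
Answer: 839579/2745 ≈ 305.86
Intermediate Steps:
O = 3 (O = -1*(-3) = 3)
h = -3 (h = -4 + (-4 - 1*(-5)) = -4 + (-4 + 5) = -4 + 1 = -3)
y(V) = -3 + 3*V (y(V) = -3 + V*3 = -3 + 3*V)
-839579/y(-914) = -839579/(-3 + 3*(-914)) = -839579/(-3 - 2742) = -839579/(-2745) = -839579*(-1/2745) = 839579/2745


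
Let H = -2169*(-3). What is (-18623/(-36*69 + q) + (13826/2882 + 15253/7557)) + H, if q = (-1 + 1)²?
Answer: 5345472453551/819692676 ≈ 6521.3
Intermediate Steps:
q = 0 (q = 0² = 0)
H = 6507
(-18623/(-36*69 + q) + (13826/2882 + 15253/7557)) + H = (-18623/(-36*69 + 0) + (13826/2882 + 15253/7557)) + 6507 = (-18623/(-2484 + 0) + (13826*(1/2882) + 15253*(1/7557))) + 6507 = (-18623/(-2484) + (6913/1441 + 15253/7557)) + 6507 = (-18623*(-1/2484) + 6747374/989967) + 6507 = (18623/2484 + 6747374/989967) + 6507 = 11732210819/819692676 + 6507 = 5345472453551/819692676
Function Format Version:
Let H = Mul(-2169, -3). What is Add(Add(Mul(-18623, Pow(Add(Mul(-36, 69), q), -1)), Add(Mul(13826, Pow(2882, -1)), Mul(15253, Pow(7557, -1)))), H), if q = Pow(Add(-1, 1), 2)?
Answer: Rational(5345472453551, 819692676) ≈ 6521.3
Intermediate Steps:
q = 0 (q = Pow(0, 2) = 0)
H = 6507
Add(Add(Mul(-18623, Pow(Add(Mul(-36, 69), q), -1)), Add(Mul(13826, Pow(2882, -1)), Mul(15253, Pow(7557, -1)))), H) = Add(Add(Mul(-18623, Pow(Add(Mul(-36, 69), 0), -1)), Add(Mul(13826, Pow(2882, -1)), Mul(15253, Pow(7557, -1)))), 6507) = Add(Add(Mul(-18623, Pow(Add(-2484, 0), -1)), Add(Mul(13826, Rational(1, 2882)), Mul(15253, Rational(1, 7557)))), 6507) = Add(Add(Mul(-18623, Pow(-2484, -1)), Add(Rational(6913, 1441), Rational(15253, 7557))), 6507) = Add(Add(Mul(-18623, Rational(-1, 2484)), Rational(6747374, 989967)), 6507) = Add(Add(Rational(18623, 2484), Rational(6747374, 989967)), 6507) = Add(Rational(11732210819, 819692676), 6507) = Rational(5345472453551, 819692676)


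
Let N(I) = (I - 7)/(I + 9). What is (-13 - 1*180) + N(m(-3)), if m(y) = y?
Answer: -584/3 ≈ -194.67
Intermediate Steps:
N(I) = (-7 + I)/(9 + I)
(-13 - 1*180) + N(m(-3)) = (-13 - 1*180) + (-7 - 3)/(9 - 3) = (-13 - 180) - 10/6 = -193 + (⅙)*(-10) = -193 - 5/3 = -584/3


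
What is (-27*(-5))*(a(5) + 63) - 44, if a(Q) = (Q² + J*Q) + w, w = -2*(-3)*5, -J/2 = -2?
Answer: 18586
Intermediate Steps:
J = 4 (J = -2*(-2) = 4)
w = 30 (w = 6*5 = 30)
a(Q) = 30 + Q² + 4*Q (a(Q) = (Q² + 4*Q) + 30 = 30 + Q² + 4*Q)
(-27*(-5))*(a(5) + 63) - 44 = (-27*(-5))*((30 + 5² + 4*5) + 63) - 44 = 135*((30 + 25 + 20) + 63) - 44 = 135*(75 + 63) - 44 = 135*138 - 44 = 18630 - 44 = 18586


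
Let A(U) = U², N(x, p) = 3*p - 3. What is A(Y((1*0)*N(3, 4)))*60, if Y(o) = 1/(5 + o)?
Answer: 12/5 ≈ 2.4000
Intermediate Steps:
N(x, p) = -3 + 3*p
A(Y((1*0)*N(3, 4)))*60 = (1/(5 + (1*0)*(-3 + 3*4)))²*60 = (1/(5 + 0*(-3 + 12)))²*60 = (1/(5 + 0*9))²*60 = (1/(5 + 0))²*60 = (1/5)²*60 = (⅕)²*60 = (1/25)*60 = 12/5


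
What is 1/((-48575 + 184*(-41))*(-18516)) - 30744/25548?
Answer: -2662172670919/2212242631116 ≈ -1.2034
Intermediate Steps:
1/((-48575 + 184*(-41))*(-18516)) - 30744/25548 = -1/18516/(-48575 - 7544) - 30744*1/25548 = -1/18516/(-56119) - 2562/2129 = -1/56119*(-1/18516) - 2562/2129 = 1/1039099404 - 2562/2129 = -2662172670919/2212242631116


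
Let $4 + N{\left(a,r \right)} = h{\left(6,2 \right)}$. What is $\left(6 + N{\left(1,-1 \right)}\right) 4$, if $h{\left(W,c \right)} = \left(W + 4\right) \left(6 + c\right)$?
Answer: $328$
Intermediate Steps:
$h{\left(W,c \right)} = \left(4 + W\right) \left(6 + c\right)$
$N{\left(a,r \right)} = 76$ ($N{\left(a,r \right)} = -4 + \left(24 + 4 \cdot 2 + 6 \cdot 6 + 6 \cdot 2\right) = -4 + \left(24 + 8 + 36 + 12\right) = -4 + 80 = 76$)
$\left(6 + N{\left(1,-1 \right)}\right) 4 = \left(6 + 76\right) 4 = 82 \cdot 4 = 328$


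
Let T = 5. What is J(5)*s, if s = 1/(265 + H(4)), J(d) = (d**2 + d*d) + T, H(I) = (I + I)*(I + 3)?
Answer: 55/321 ≈ 0.17134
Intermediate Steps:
H(I) = 2*I*(3 + I) (H(I) = (2*I)*(3 + I) = 2*I*(3 + I))
J(d) = 5 + 2*d**2 (J(d) = (d**2 + d*d) + 5 = (d**2 + d**2) + 5 = 2*d**2 + 5 = 5 + 2*d**2)
s = 1/321 (s = 1/(265 + 2*4*(3 + 4)) = 1/(265 + 2*4*7) = 1/(265 + 56) = 1/321 ≈ 0.0031153)
J(5)*s = (5 + 2*5**2)*(1/321) = (5 + 2*25)*(1/321) = (5 + 50)*(1/321) = 55*(1/321) = 55/321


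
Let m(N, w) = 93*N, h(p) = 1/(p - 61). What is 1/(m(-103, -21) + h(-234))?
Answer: -295/2825806 ≈ -0.00010439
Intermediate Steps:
h(p) = 1/(-61 + p)
1/(m(-103, -21) + h(-234)) = 1/(93*(-103) + 1/(-61 - 234)) = 1/(-9579 + 1/(-295)) = 1/(-9579 - 1/295) = 1/(-2825806/295) = -295/2825806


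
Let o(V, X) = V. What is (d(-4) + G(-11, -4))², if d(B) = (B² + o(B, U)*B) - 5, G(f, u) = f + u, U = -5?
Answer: 144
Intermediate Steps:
d(B) = -5 + 2*B² (d(B) = (B² + B*B) - 5 = (B² + B²) - 5 = 2*B² - 5 = -5 + 2*B²)
(d(-4) + G(-11, -4))² = ((-5 + 2*(-4)²) + (-11 - 4))² = ((-5 + 2*16) - 15)² = ((-5 + 32) - 15)² = (27 - 15)² = 12² = 144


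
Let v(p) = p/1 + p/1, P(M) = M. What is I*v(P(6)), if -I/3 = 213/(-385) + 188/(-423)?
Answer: 13828/385 ≈ 35.917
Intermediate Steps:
I = 3457/1155 (I = -3*(213/(-385) + 188/(-423)) = -3*(213*(-1/385) + 188*(-1/423)) = -3*(-213/385 - 4/9) = -3*(-3457/3465) = 3457/1155 ≈ 2.9931)
v(p) = 2*p (v(p) = p*1 + p*1 = p + p = 2*p)
I*v(P(6)) = 3457*(2*6)/1155 = (3457/1155)*12 = 13828/385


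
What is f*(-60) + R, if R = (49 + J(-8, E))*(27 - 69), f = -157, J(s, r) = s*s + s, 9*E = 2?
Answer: 5010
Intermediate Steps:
E = 2/9 (E = (⅑)*2 = 2/9 ≈ 0.22222)
J(s, r) = s + s² (J(s, r) = s² + s = s + s²)
R = -4410 (R = (49 - 8*(1 - 8))*(27 - 69) = (49 - 8*(-7))*(-42) = (49 + 56)*(-42) = 105*(-42) = -4410)
f*(-60) + R = -157*(-60) - 4410 = 9420 - 4410 = 5010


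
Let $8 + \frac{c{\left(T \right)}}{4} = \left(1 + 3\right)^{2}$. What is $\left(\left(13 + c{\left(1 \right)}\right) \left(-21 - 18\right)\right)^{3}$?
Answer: $-5405443875$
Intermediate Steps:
$c{\left(T \right)} = 32$ ($c{\left(T \right)} = -32 + 4 \left(1 + 3\right)^{2} = -32 + 4 \cdot 4^{2} = -32 + 4 \cdot 16 = -32 + 64 = 32$)
$\left(\left(13 + c{\left(1 \right)}\right) \left(-21 - 18\right)\right)^{3} = \left(\left(13 + 32\right) \left(-21 - 18\right)\right)^{3} = \left(45 \left(-39\right)\right)^{3} = \left(-1755\right)^{3} = -5405443875$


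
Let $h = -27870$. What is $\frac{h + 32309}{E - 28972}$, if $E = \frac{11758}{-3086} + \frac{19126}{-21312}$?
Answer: $- \frac{72986961312}{476441052509} \approx -0.15319$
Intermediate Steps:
$E = - \frac{77402333}{16442208}$ ($E = 11758 \left(- \frac{1}{3086}\right) + 19126 \left(- \frac{1}{21312}\right) = - \frac{5879}{1543} - \frac{9563}{10656} = - \frac{77402333}{16442208} \approx -4.7075$)
$\frac{h + 32309}{E - 28972} = \frac{-27870 + 32309}{- \frac{77402333}{16442208} - 28972} = \frac{4439}{- \frac{476441052509}{16442208}} = 4439 \left(- \frac{16442208}{476441052509}\right) = - \frac{72986961312}{476441052509}$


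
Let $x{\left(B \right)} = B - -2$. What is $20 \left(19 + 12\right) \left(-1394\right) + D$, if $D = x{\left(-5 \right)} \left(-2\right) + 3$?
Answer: $-864271$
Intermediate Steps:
$x{\left(B \right)} = 2 + B$ ($x{\left(B \right)} = B + 2 = 2 + B$)
$D = 9$ ($D = \left(2 - 5\right) \left(-2\right) + 3 = \left(-3\right) \left(-2\right) + 3 = 6 + 3 = 9$)
$20 \left(19 + 12\right) \left(-1394\right) + D = 20 \left(19 + 12\right) \left(-1394\right) + 9 = 20 \cdot 31 \left(-1394\right) + 9 = 620 \left(-1394\right) + 9 = -864280 + 9 = -864271$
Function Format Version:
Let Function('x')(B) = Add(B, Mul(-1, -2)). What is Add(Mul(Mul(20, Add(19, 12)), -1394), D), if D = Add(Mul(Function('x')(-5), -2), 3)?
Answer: -864271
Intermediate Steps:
Function('x')(B) = Add(2, B) (Function('x')(B) = Add(B, 2) = Add(2, B))
D = 9 (D = Add(Mul(Add(2, -5), -2), 3) = Add(Mul(-3, -2), 3) = Add(6, 3) = 9)
Add(Mul(Mul(20, Add(19, 12)), -1394), D) = Add(Mul(Mul(20, Add(19, 12)), -1394), 9) = Add(Mul(Mul(20, 31), -1394), 9) = Add(Mul(620, -1394), 9) = Add(-864280, 9) = -864271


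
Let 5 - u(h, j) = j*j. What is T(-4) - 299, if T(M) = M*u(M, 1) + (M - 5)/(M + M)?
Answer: -2511/8 ≈ -313.88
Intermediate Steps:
u(h, j) = 5 - j**2 (u(h, j) = 5 - j*j = 5 - j**2)
T(M) = 4*M + (-5 + M)/(2*M) (T(M) = M*(5 - 1*1**2) + (M - 5)/(M + M) = M*(5 - 1*1) + (-5 + M)/((2*M)) = M*(5 - 1) + (-5 + M)*(1/(2*M)) = M*4 + (-5 + M)/(2*M) = 4*M + (-5 + M)/(2*M))
T(-4) - 299 = (1/2)*(-5 - 4*(1 + 8*(-4)))/(-4) - 299 = (1/2)*(-1/4)*(-5 - 4*(1 - 32)) - 299 = (1/2)*(-1/4)*(-5 - 4*(-31)) - 299 = (1/2)*(-1/4)*(-5 + 124) - 299 = (1/2)*(-1/4)*119 - 299 = -119/8 - 299 = -2511/8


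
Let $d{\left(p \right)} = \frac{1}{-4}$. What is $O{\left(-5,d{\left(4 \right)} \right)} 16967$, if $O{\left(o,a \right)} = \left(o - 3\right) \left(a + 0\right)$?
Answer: $33934$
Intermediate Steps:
$d{\left(p \right)} = - \frac{1}{4}$
$O{\left(o,a \right)} = a \left(-3 + o\right)$ ($O{\left(o,a \right)} = \left(-3 + o\right) a = a \left(-3 + o\right)$)
$O{\left(-5,d{\left(4 \right)} \right)} 16967 = - \frac{-3 - 5}{4} \cdot 16967 = \left(- \frac{1}{4}\right) \left(-8\right) 16967 = 2 \cdot 16967 = 33934$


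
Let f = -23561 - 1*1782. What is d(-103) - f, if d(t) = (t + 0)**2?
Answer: 35952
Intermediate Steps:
f = -25343 (f = -23561 - 1782 = -25343)
d(t) = t**2
d(-103) - f = (-103)**2 - 1*(-25343) = 10609 + 25343 = 35952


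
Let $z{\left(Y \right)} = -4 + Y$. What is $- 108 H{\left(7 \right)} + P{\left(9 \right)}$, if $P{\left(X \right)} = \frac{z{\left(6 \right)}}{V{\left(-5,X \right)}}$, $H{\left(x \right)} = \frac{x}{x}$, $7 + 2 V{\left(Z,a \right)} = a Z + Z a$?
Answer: $- \frac{10480}{97} \approx -108.04$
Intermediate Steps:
$V{\left(Z,a \right)} = - \frac{7}{2} + Z a$ ($V{\left(Z,a \right)} = - \frac{7}{2} + \frac{a Z + Z a}{2} = - \frac{7}{2} + \frac{Z a + Z a}{2} = - \frac{7}{2} + \frac{2 Z a}{2} = - \frac{7}{2} + Z a$)
$H{\left(x \right)} = 1$
$P{\left(X \right)} = \frac{2}{- \frac{7}{2} - 5 X}$ ($P{\left(X \right)} = \frac{-4 + 6}{- \frac{7}{2} - 5 X} = \frac{2}{- \frac{7}{2} - 5 X}$)
$- 108 H{\left(7 \right)} + P{\left(9 \right)} = \left(-108\right) 1 - \frac{4}{7 + 10 \cdot 9} = -108 - \frac{4}{7 + 90} = -108 - \frac{4}{97} = - \frac{10480}{97}$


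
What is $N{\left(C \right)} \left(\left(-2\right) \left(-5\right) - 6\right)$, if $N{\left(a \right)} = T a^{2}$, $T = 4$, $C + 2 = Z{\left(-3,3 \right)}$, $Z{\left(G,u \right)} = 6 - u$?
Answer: $16$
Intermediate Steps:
$C = 1$ ($C = -2 + \left(6 - 3\right) = -2 + 3 = 1$)
$N{\left(a \right)} = 4 a^{2}$
$N{\left(C \right)} \left(\left(-2\right) \left(-5\right) - 6\right) = 4 \cdot 1^{2} \left(\left(-2\right) \left(-5\right) - 6\right) = 4 \cdot 1 \left(10 - 6\right) = 4 \cdot 4 = 16$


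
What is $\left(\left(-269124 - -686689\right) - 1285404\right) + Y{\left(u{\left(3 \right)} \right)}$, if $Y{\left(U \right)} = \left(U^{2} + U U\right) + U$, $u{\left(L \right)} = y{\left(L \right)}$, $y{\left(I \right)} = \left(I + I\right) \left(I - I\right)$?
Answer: $-867839$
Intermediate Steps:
$y{\left(I \right)} = 0$ ($y{\left(I \right)} = 2 I 0 = 0$)
$u{\left(L \right)} = 0$
$Y{\left(U \right)} = U + 2 U^{2}$ ($Y{\left(U \right)} = \left(U^{2} + U^{2}\right) + U = 2 U^{2} + U = U + 2 U^{2}$)
$\left(\left(-269124 - -686689\right) - 1285404\right) + Y{\left(u{\left(3 \right)} \right)} = \left(\left(-269124 - -686689\right) - 1285404\right) + 0 \left(1 + 2 \cdot 0\right) = \left(\left(-269124 + 686689\right) - 1285404\right) + 0 \left(1 + 0\right) = \left(417565 - 1285404\right) + 0 \cdot 1 = -867839 + 0 = -867839$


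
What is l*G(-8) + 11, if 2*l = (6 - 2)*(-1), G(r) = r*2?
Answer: 43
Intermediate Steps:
G(r) = 2*r
l = -2 (l = ((6 - 2)*(-1))/2 = (4*(-1))/2 = (½)*(-4) = -2)
l*G(-8) + 11 = -4*(-8) + 11 = -2*(-16) + 11 = 32 + 11 = 43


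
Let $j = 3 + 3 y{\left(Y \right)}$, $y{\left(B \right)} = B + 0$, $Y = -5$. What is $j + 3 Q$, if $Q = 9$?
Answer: $15$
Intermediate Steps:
$y{\left(B \right)} = B$
$j = -12$ ($j = 3 + 3 \left(-5\right) = 3 - 15 = -12$)
$j + 3 Q = -12 + 3 \cdot 9 = -12 + 27 = 15$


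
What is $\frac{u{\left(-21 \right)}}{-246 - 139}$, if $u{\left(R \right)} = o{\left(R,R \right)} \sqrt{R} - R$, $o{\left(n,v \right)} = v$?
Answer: $- \frac{3}{55} + \frac{3 i \sqrt{21}}{55} \approx -0.054545 + 0.24996 i$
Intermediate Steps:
$u{\left(R \right)} = R^{\frac{3}{2}} - R$ ($u{\left(R \right)} = R \sqrt{R} - R = R^{\frac{3}{2}} - R$)
$\frac{u{\left(-21 \right)}}{-246 - 139} = \frac{\left(-21\right)^{\frac{3}{2}} - -21}{-246 - 139} = \frac{- 21 i \sqrt{21} + 21}{-385} = \left(21 - 21 i \sqrt{21}\right) \left(- \frac{1}{385}\right) = - \frac{3}{55} + \frac{3 i \sqrt{21}}{55}$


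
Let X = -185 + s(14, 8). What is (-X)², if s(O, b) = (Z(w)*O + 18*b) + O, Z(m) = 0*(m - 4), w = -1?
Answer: 729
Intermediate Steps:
Z(m) = 0 (Z(m) = 0*(-4 + m) = 0)
s(O, b) = O + 18*b (s(O, b) = (0*O + 18*b) + O = (0 + 18*b) + O = 18*b + O = O + 18*b)
X = -27 (X = -185 + (14 + 18*8) = -185 + (14 + 144) = -185 + 158 = -27)
(-X)² = (-1*(-27))² = 27² = 729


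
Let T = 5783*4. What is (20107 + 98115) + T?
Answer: 141354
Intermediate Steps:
T = 23132
(20107 + 98115) + T = (20107 + 98115) + 23132 = 118222 + 23132 = 141354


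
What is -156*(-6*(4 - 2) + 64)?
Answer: -8112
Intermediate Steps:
-156*(-6*(4 - 2) + 64) = -156*(-6*2 + 64) = -156*(-12 + 64) = -156*52 = -8112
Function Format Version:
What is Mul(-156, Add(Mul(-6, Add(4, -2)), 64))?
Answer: -8112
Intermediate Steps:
Mul(-156, Add(Mul(-6, Add(4, -2)), 64)) = Mul(-156, Add(Mul(-6, 2), 64)) = Mul(-156, Add(-12, 64)) = Mul(-156, 52) = -8112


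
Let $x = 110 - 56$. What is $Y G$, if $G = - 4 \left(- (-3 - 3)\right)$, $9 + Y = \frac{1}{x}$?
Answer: $\frac{1940}{9} \approx 215.56$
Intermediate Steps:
$x = 54$ ($x = 110 - 56 = 54$)
$Y = - \frac{485}{54}$ ($Y = -9 + \frac{1}{54} = - \frac{485}{54} \approx -8.9815$)
$G = -24$ ($G = - 4 \left(\left(-1\right) \left(-6\right)\right) = \left(-4\right) 6 = -24$)
$Y G = \left(- \frac{485}{54}\right) \left(-24\right) = \frac{1940}{9}$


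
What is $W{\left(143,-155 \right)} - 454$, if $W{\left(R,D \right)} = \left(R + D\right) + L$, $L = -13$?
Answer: $-479$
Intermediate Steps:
$W{\left(R,D \right)} = -13 + D + R$ ($W{\left(R,D \right)} = \left(R + D\right) - 13 = \left(D + R\right) - 13 = -13 + D + R$)
$W{\left(143,-155 \right)} - 454 = \left(-13 - 155 + 143\right) - 454 = -25 - 454 = -479$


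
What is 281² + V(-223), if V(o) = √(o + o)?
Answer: 78961 + I*√446 ≈ 78961.0 + 21.119*I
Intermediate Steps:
V(o) = √2*√o (V(o) = √(2*o) = √2*√o)
281² + V(-223) = 281² + √2*√(-223) = 78961 + √2*(I*√223) = 78961 + I*√446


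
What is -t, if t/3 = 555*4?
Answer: -6660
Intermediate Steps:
t = 6660 (t = 3*(555*4) = 3*2220 = 6660)
-t = -1*6660 = -6660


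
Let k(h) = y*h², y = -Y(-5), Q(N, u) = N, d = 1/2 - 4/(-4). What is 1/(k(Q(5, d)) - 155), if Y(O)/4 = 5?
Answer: -1/655 ≈ -0.0015267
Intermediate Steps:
Y(O) = 20 (Y(O) = 4*5 = 20)
d = 3/2 (d = 1*(½) - 4*(-¼) = ½ + 1 = 3/2 ≈ 1.5000)
y = -20 (y = -1*20 = -20)
k(h) = -20*h²
1/(k(Q(5, d)) - 155) = 1/(-20*5² - 155) = 1/(-20*25 - 155) = 1/(-500 - 155) = 1/(-655) = -1/655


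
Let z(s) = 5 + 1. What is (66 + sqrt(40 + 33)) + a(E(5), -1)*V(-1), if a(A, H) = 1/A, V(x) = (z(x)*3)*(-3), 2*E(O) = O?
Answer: 222/5 + sqrt(73) ≈ 52.944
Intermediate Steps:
z(s) = 6
E(O) = O/2
V(x) = -54 (V(x) = (6*3)*(-3) = 18*(-3) = -54)
(66 + sqrt(40 + 33)) + a(E(5), -1)*V(-1) = (66 + sqrt(40 + 33)) - 54/((1/2)*5) = (66 + sqrt(73)) - 54/(5/2) = (66 + sqrt(73)) + (2/5)*(-54) = (66 + sqrt(73)) - 108/5 = 222/5 + sqrt(73)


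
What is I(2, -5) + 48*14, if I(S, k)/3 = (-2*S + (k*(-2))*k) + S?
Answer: 516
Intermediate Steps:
I(S, k) = -6*k² - 3*S (I(S, k) = 3*((-2*S + (k*(-2))*k) + S) = 3*((-2*S + (-2*k)*k) + S) = 3*((-2*S - 2*k²) + S) = 3*(-S - 2*k²) = -6*k² - 3*S)
I(2, -5) + 48*14 = (-6*(-5)² - 3*2) + 48*14 = (-6*25 - 6) + 672 = (-150 - 6) + 672 = -156 + 672 = 516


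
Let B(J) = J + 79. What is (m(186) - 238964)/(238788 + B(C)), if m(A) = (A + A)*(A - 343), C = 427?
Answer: -148684/119647 ≈ -1.2427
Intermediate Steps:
m(A) = 2*A*(-343 + A) (m(A) = (2*A)*(-343 + A) = 2*A*(-343 + A))
B(J) = 79 + J
(m(186) - 238964)/(238788 + B(C)) = (2*186*(-343 + 186) - 238964)/(238788 + (79 + 427)) = (2*186*(-157) - 238964)/(238788 + 506) = (-58404 - 238964)/239294 = -297368*1/239294 = -148684/119647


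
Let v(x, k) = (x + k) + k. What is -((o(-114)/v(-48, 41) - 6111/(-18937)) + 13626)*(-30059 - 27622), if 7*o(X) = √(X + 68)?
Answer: 513244887597/653 + 3393*I*√46/14 ≈ 7.8598e+8 + 1643.7*I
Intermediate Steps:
o(X) = √(68 + X)/7 (o(X) = √(X + 68)/7 = √(68 + X)/7)
v(x, k) = x + 2*k (v(x, k) = (k + x) + k = x + 2*k)
-((o(-114)/v(-48, 41) - 6111/(-18937)) + 13626)*(-30059 - 27622) = -(((√(68 - 114)/7)/(-48 + 2*41) - 6111/(-18937)) + 13626)*(-30059 - 27622) = -(((√(-46)/7)/(-48 + 82) - 6111*(-1/18937)) + 13626)*(-57681) = -((((I*√46)/7)/34 + 6111/18937) + 13626)*(-57681) = -(((I*√46/7)*(1/34) + 6111/18937) + 13626)*(-57681) = -((I*√46/238 + 6111/18937) + 13626)*(-57681) = -((6111/18937 + I*√46/238) + 13626)*(-57681) = -(258041673/18937 + I*√46/238)*(-57681) = -(-513244887597/653 - 3393*I*√46/14) = 513244887597/653 + 3393*I*√46/14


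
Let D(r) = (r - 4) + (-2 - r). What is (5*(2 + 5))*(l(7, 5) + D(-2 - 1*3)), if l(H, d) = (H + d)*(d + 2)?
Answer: 2730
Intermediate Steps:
l(H, d) = (2 + d)*(H + d) (l(H, d) = (H + d)*(2 + d) = (2 + d)*(H + d))
D(r) = -6 (D(r) = (-4 + r) + (-2 - r) = -6)
(5*(2 + 5))*(l(7, 5) + D(-2 - 1*3)) = (5*(2 + 5))*((5² + 2*7 + 2*5 + 7*5) - 6) = (5*7)*((25 + 14 + 10 + 35) - 6) = 35*(84 - 6) = 35*78 = 2730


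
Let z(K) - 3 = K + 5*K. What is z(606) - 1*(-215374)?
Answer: 219013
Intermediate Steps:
z(K) = 3 + 6*K (z(K) = 3 + (K + 5*K) = 3 + 6*K)
z(606) - 1*(-215374) = (3 + 6*606) - 1*(-215374) = (3 + 3636) + 215374 = 3639 + 215374 = 219013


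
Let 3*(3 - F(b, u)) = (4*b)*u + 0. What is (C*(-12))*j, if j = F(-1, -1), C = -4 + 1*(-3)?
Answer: 140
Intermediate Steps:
F(b, u) = 3 - 4*b*u/3 (F(b, u) = 3 - ((4*b)*u + 0)/3 = 3 - (4*b*u + 0)/3 = 3 - 4*b*u/3)
C = -7 (C = -4 - 3 = -7)
j = 5/3 (j = 3 - 4/3*(-1)*(-1) = 3 - 4/3 = 5/3 ≈ 1.6667)
(C*(-12))*j = -7*(-12)*(5/3) = 84*(5/3) = 140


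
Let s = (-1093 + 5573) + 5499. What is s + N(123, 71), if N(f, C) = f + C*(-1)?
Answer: 10031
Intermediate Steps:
N(f, C) = f - C
s = 9979 (s = 4480 + 5499 = 9979)
s + N(123, 71) = 9979 + (123 - 1*71) = 9979 + (123 - 71) = 9979 + 52 = 10031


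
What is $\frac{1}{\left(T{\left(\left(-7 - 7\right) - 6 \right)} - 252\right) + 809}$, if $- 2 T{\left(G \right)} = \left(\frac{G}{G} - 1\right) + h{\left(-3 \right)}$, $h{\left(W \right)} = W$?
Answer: $\frac{2}{1117} \approx 0.0017905$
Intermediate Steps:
$T{\left(G \right)} = \frac{3}{2}$ ($T{\left(G \right)} = - \frac{\left(\frac{G}{G} - 1\right) - 3}{2} = - \frac{\left(1 - 1\right) - 3}{2} = - \frac{0 - 3}{2} = \left(- \frac{1}{2}\right) \left(-3\right) = \frac{3}{2}$)
$\frac{1}{\left(T{\left(\left(-7 - 7\right) - 6 \right)} - 252\right) + 809} = \frac{1}{\left(\frac{3}{2} - 252\right) + 809} = \frac{1}{- \frac{501}{2} + 809} = \frac{1}{\frac{1117}{2}} = \frac{2}{1117}$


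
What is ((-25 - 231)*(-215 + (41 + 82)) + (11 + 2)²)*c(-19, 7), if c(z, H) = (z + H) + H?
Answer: -118605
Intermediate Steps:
c(z, H) = z + 2*H (c(z, H) = (H + z) + H = z + 2*H)
((-25 - 231)*(-215 + (41 + 82)) + (11 + 2)²)*c(-19, 7) = ((-25 - 231)*(-215 + (41 + 82)) + (11 + 2)²)*(-19 + 2*7) = (-256*(-215 + 123) + 13²)*(-19 + 14) = (-256*(-92) + 169)*(-5) = (23552 + 169)*(-5) = 23721*(-5) = -118605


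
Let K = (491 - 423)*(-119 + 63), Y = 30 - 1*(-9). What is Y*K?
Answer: -148512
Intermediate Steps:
Y = 39 (Y = 30 + 9 = 39)
K = -3808 (K = 68*(-56) = -3808)
Y*K = 39*(-3808) = -148512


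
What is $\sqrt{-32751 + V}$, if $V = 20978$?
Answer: $i \sqrt{11773} \approx 108.5 i$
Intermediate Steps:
$\sqrt{-32751 + V} = \sqrt{-32751 + 20978} = \sqrt{-11773} = i \sqrt{11773}$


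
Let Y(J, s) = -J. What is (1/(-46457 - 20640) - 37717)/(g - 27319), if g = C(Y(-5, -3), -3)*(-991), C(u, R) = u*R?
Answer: 1265348775/417813019 ≈ 3.0285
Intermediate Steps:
C(u, R) = R*u
g = 14865 (g = -(-3)*(-5)*(-991) = -3*5*(-991) = -15*(-991) = 14865)
(1/(-46457 - 20640) - 37717)/(g - 27319) = (1/(-46457 - 20640) - 37717)/(14865 - 27319) = (1/(-67097) - 37717)/(-12454) = (-1/67097 - 37717)*(-1/12454) = -2530697550/67097*(-1/12454) = 1265348775/417813019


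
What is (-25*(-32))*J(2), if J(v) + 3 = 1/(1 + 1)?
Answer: -2000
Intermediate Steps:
J(v) = -5/2 (J(v) = -3 + 1/(1 + 1) = -3 + 1/2 = -3 + ½ = -5/2)
(-25*(-32))*J(2) = -25*(-32)*(-5/2) = 800*(-5/2) = -2000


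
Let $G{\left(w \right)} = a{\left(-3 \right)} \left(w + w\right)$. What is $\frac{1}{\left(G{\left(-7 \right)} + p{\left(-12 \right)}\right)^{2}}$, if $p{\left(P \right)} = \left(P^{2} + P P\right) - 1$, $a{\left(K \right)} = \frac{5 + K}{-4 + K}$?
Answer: $\frac{1}{84681} \approx 1.1809 \cdot 10^{-5}$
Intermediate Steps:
$a{\left(K \right)} = \frac{5 + K}{-4 + K}$
$p{\left(P \right)} = -1 + 2 P^{2}$ ($p{\left(P \right)} = \left(P^{2} + P^{2}\right) - 1 = 2 P^{2} - 1 = -1 + 2 P^{2}$)
$G{\left(w \right)} = - \frac{4 w}{7}$ ($G{\left(w \right)} = \frac{5 - 3}{-4 - 3} \left(w + w\right) = \frac{1}{-7} \cdot 2 \cdot 2 w = \left(- \frac{1}{7}\right) 2 \cdot 2 w = - \frac{2 \cdot 2 w}{7} = - \frac{4 w}{7}$)
$\frac{1}{\left(G{\left(-7 \right)} + p{\left(-12 \right)}\right)^{2}} = \frac{1}{\left(\left(- \frac{4}{7}\right) \left(-7\right) - \left(1 - 2 \left(-12\right)^{2}\right)\right)^{2}} = \frac{1}{\left(4 + \left(-1 + 2 \cdot 144\right)\right)^{2}} = \frac{1}{\left(4 + \left(-1 + 288\right)\right)^{2}} = \frac{1}{\left(4 + 287\right)^{2}} = \frac{1}{291^{2}} = \frac{1}{84681}$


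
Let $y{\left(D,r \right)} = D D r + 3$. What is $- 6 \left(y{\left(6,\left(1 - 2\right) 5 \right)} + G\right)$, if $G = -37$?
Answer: $1284$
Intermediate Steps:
$y{\left(D,r \right)} = 3 + r D^{2}$ ($y{\left(D,r \right)} = D^{2} r + 3 = r D^{2} + 3 = 3 + r D^{2}$)
$- 6 \left(y{\left(6,\left(1 - 2\right) 5 \right)} + G\right) = - 6 \left(\left(3 + \left(1 - 2\right) 5 \cdot 6^{2}\right) - 37\right) = - 6 \left(\left(3 + \left(-1\right) 5 \cdot 36\right) - 37\right) = - 6 \left(\left(3 - 180\right) - 37\right) = - 6 \left(-177 - 37\right) = \left(-6\right) \left(-214\right) = 1284$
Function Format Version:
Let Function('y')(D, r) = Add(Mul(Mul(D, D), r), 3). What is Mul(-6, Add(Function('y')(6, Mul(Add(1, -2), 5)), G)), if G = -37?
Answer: 1284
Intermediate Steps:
Function('y')(D, r) = Add(3, Mul(r, Pow(D, 2))) (Function('y')(D, r) = Add(Mul(Pow(D, 2), r), 3) = Add(Mul(r, Pow(D, 2)), 3) = Add(3, Mul(r, Pow(D, 2))))
Mul(-6, Add(Function('y')(6, Mul(Add(1, -2), 5)), G)) = Mul(-6, Add(Add(3, Mul(Mul(Add(1, -2), 5), Pow(6, 2))), -37)) = Mul(-6, Add(Add(3, Mul(Mul(-1, 5), 36)), -37)) = Mul(-6, Add(Add(3, Mul(-5, 36)), -37)) = Mul(-6, Add(Add(3, -180), -37)) = Mul(-6, Add(-177, -37)) = Mul(-6, -214) = 1284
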